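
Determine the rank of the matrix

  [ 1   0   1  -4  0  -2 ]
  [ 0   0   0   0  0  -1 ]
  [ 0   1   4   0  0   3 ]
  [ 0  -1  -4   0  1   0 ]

rank = 4

ρ2 ↔ ρ3
ρ4 → ρ4 + ρ2
ρ3 ↔ ρ4
ρ4 → -1·ρ4
ρ3 → ρ3 − 3·ρ4
ρ2 → ρ2 − 3·ρ4
ρ1 → ρ1 + 2·ρ4
The reduced form has 4 nonzero rows.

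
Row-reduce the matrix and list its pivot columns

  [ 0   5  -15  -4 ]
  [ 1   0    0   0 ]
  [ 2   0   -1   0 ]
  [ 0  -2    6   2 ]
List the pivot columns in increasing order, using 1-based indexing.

Swap R1 and R2.
Subtract 2 times R1 from R3.
Multiply R2 by 1/5.
Add 2 times R2 to R4.
Multiply R3 by -1.
Multiply R4 by 5/2.
Add 4/5 times R4 to R2.
Add 3 times R3 to R2.
Pivot columns are the columns containing a leading 1.

1, 2, 3, 4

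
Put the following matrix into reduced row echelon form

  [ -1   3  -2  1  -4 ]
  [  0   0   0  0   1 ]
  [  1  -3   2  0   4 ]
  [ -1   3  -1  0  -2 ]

[[1, -3, 0, 0, 0], [0, 0, 1, 0, 0], [0, 0, 0, 1, 0], [0, 0, 0, 0, 1]]

ρ1 := -1·ρ1
ρ3 := ρ3 − ρ1
ρ4 := ρ4 + ρ1
ρ2 <=> ρ4
ρ2 := ρ2 − 2·ρ4
ρ1 := ρ1 − 4·ρ4
ρ2 := ρ2 + ρ3
ρ1 := ρ1 + ρ3
ρ1 := ρ1 − 2·ρ2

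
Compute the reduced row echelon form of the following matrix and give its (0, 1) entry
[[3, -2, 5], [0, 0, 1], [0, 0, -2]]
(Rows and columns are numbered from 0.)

ρ1 → 1/3·ρ1
  [ 1  -2/3  5/3 ]
  [ 0     0    1 ]
  [ 0     0   -2 ]
ρ3 → ρ3 + 2·ρ2
  [ 1  -2/3  5/3 ]
  [ 0     0    1 ]
  [ 0     0    0 ]
ρ1 → ρ1 − 5/3·ρ2
  [ 1  -2/3  0 ]
  [ 0     0  1 ]
  [ 0     0  0 ]

-2/3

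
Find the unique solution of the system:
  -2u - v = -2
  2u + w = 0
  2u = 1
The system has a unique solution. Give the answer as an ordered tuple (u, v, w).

Form the augmented matrix and row-reduce:
  [ -2  -1  0  |  -2 ]
  [  2   0  1  |   0 ]
  [  2   0  0  |   1 ]
Multiply r1 by -1/2.
  [ 1  1/2  0  |  1 ]
  [ 2    0  1  |  0 ]
  [ 2    0  0  |  1 ]
Subtract 2 times r1 from r2.
  [ 1  1/2  0  |   1 ]
  [ 0   -1  1  |  -2 ]
  [ 2    0  0  |   1 ]
Subtract 2 times r1 from r3.
  [ 1  1/2  0  |   1 ]
  [ 0   -1  1  |  -2 ]
  [ 0   -1  0  |  -1 ]
Multiply r2 by -1.
  [ 1  1/2   0  |   1 ]
  [ 0    1  -1  |   2 ]
  [ 0   -1   0  |  -1 ]
Add r2 to r3.
  [ 1  1/2   0  |  1 ]
  [ 0    1  -1  |  2 ]
  [ 0    0  -1  |  1 ]
Multiply r3 by -1.
  [ 1  1/2   0  |   1 ]
  [ 0    1  -1  |   2 ]
  [ 0    0   1  |  -1 ]
Add r3 to r2.
  [ 1  1/2  0  |   1 ]
  [ 0    1  0  |   1 ]
  [ 0    0  1  |  -1 ]
Subtract 1/2 times r2 from r1.
  [ 1  0  0  |  1/2 ]
  [ 0  1  0  |    1 ]
  [ 0  0  1  |   -1 ]
Reading off the last column: u = 1/2, v = 1, w = -1.

(1/2, 1, -1)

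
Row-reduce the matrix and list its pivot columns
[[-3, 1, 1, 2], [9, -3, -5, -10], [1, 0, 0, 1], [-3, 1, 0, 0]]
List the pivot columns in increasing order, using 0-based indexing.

0, 1, 2

Multiply ρ1 by -1/3.
Subtract 9 times ρ1 from ρ2.
Subtract ρ1 from ρ3.
Add 3 times ρ1 to ρ4.
Swap ρ2 and ρ3.
Multiply ρ2 by 3.
Multiply ρ3 by -1/2.
Add ρ3 to ρ4.
Subtract ρ3 from ρ2.
Add 1/3 times ρ3 to ρ1.
Add 1/3 times ρ2 to ρ1.
Pivot columns are the columns containing a leading 1.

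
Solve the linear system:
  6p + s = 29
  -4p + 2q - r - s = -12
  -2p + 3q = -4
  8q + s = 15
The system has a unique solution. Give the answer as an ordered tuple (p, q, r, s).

Form the augmented matrix and row-reduce:
  [  6  0   0   1  |   29 ]
  [ -4  2  -1  -1  |  -12 ]
  [ -2  3   0   0  |   -4 ]
  [  0  8   0   1  |   15 ]
r1 → 1/6·r1
  [  1  0   0  1/6  |  29/6 ]
  [ -4  2  -1   -1  |   -12 ]
  [ -2  3   0    0  |    -4 ]
  [  0  8   0    1  |    15 ]
r2 → r2 + 4·r1
  [  1  0   0   1/6  |  29/6 ]
  [  0  2  -1  -1/3  |  22/3 ]
  [ -2  3   0     0  |    -4 ]
  [  0  8   0     1  |    15 ]
r3 → r3 + 2·r1
  [ 1  0   0   1/6  |  29/6 ]
  [ 0  2  -1  -1/3  |  22/3 ]
  [ 0  3   0   1/3  |  17/3 ]
  [ 0  8   0     1  |    15 ]
r2 → 1/2·r2
  [ 1  0     0   1/6  |  29/6 ]
  [ 0  1  -1/2  -1/6  |  11/3 ]
  [ 0  3     0   1/3  |  17/3 ]
  [ 0  8     0     1  |    15 ]
r3 → r3 − 3·r2
  [ 1  0     0   1/6  |   29/6 ]
  [ 0  1  -1/2  -1/6  |   11/3 ]
  [ 0  0   3/2   5/6  |  -16/3 ]
  [ 0  8     0     1  |     15 ]
r4 → r4 − 8·r2
  [ 1  0     0   1/6  |   29/6 ]
  [ 0  1  -1/2  -1/6  |   11/3 ]
  [ 0  0   3/2   5/6  |  -16/3 ]
  [ 0  0     4   7/3  |  -43/3 ]
r3 → 2/3·r3
  [ 1  0     0   1/6  |   29/6 ]
  [ 0  1  -1/2  -1/6  |   11/3 ]
  [ 0  0     1   5/9  |  -32/9 ]
  [ 0  0     4   7/3  |  -43/3 ]
r4 → r4 − 4·r3
  [ 1  0     0   1/6  |   29/6 ]
  [ 0  1  -1/2  -1/6  |   11/3 ]
  [ 0  0     1   5/9  |  -32/9 ]
  [ 0  0     0   1/9  |   -1/9 ]
r4 → 9·r4
  [ 1  0     0   1/6  |   29/6 ]
  [ 0  1  -1/2  -1/6  |   11/3 ]
  [ 0  0     1   5/9  |  -32/9 ]
  [ 0  0     0     1  |     -1 ]
r3 → r3 − 5/9·r4
  [ 1  0     0   1/6  |  29/6 ]
  [ 0  1  -1/2  -1/6  |  11/3 ]
  [ 0  0     1     0  |    -3 ]
  [ 0  0     0     1  |    -1 ]
r2 → r2 + 1/6·r4
  [ 1  0     0  1/6  |  29/6 ]
  [ 0  1  -1/2    0  |   7/2 ]
  [ 0  0     1    0  |    -3 ]
  [ 0  0     0    1  |    -1 ]
r1 → r1 − 1/6·r4
  [ 1  0     0  0  |    5 ]
  [ 0  1  -1/2  0  |  7/2 ]
  [ 0  0     1  0  |   -3 ]
  [ 0  0     0  1  |   -1 ]
r2 → r2 + 1/2·r3
  [ 1  0  0  0  |   5 ]
  [ 0  1  0  0  |   2 ]
  [ 0  0  1  0  |  -3 ]
  [ 0  0  0  1  |  -1 ]
Reading off the last column: p = 5, q = 2, r = -3, s = -1.

(5, 2, -3, -1)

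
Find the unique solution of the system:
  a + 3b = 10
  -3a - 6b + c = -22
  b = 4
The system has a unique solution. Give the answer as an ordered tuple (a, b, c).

(-2, 4, -4)

Form the augmented matrix and row-reduce:
  [  1   3  0  |   10 ]
  [ -3  -6  1  |  -22 ]
  [  0   1  0  |    4 ]
R2 → R2 + 3·R1
  [ 1  3  0  |  10 ]
  [ 0  3  1  |   8 ]
  [ 0  1  0  |   4 ]
R2 → 1/3·R2
  [ 1  3    0  |   10 ]
  [ 0  1  1/3  |  8/3 ]
  [ 0  1    0  |    4 ]
R3 → R3 − R2
  [ 1  3     0  |   10 ]
  [ 0  1   1/3  |  8/3 ]
  [ 0  0  -1/3  |  4/3 ]
R3 → -3·R3
  [ 1  3    0  |   10 ]
  [ 0  1  1/3  |  8/3 ]
  [ 0  0    1  |   -4 ]
R2 → R2 − 1/3·R3
  [ 1  3  0  |  10 ]
  [ 0  1  0  |   4 ]
  [ 0  0  1  |  -4 ]
R1 → R1 − 3·R2
  [ 1  0  0  |  -2 ]
  [ 0  1  0  |   4 ]
  [ 0  0  1  |  -4 ]
Reading off the last column: a = -2, b = 4, c = -4.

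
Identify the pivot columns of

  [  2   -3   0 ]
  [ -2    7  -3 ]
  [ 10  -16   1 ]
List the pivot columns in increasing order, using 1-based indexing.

r1 ← 1/2·r1
  [  1  -3/2   0 ]
  [ -2     7  -3 ]
  [ 10   -16   1 ]
r2 ← r2 + 2·r1
  [  1  -3/2   0 ]
  [  0     4  -3 ]
  [ 10   -16   1 ]
r3 ← r3 − 10·r1
  [ 1  -3/2   0 ]
  [ 0     4  -3 ]
  [ 0    -1   1 ]
r2 ← 1/4·r2
  [ 1  -3/2     0 ]
  [ 0     1  -3/4 ]
  [ 0    -1     1 ]
r3 ← r3 + r2
  [ 1  -3/2     0 ]
  [ 0     1  -3/4 ]
  [ 0     0   1/4 ]
r3 ← 4·r3
  [ 1  -3/2     0 ]
  [ 0     1  -3/4 ]
  [ 0     0     1 ]
r2 ← r2 + 3/4·r3
  [ 1  -3/2  0 ]
  [ 0     1  0 ]
  [ 0     0  1 ]
r1 ← r1 + 3/2·r2
  [ 1  0  0 ]
  [ 0  1  0 ]
  [ 0  0  1 ]
Pivot columns are the columns containing a leading 1.

1, 2, 3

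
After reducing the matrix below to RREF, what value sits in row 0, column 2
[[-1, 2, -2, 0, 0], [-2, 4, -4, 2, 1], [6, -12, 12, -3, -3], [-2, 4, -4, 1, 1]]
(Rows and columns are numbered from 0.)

2

Multiply R1 by -1.
  [  1   -2   2   0   0 ]
  [ -2    4  -4   2   1 ]
  [  6  -12  12  -3  -3 ]
  [ -2    4  -4   1   1 ]
Add 2 times R1 to R2.
  [  1   -2   2   0   0 ]
  [  0    0   0   2   1 ]
  [  6  -12  12  -3  -3 ]
  [ -2    4  -4   1   1 ]
Subtract 6 times R1 from R3.
  [  1  -2   2   0   0 ]
  [  0   0   0   2   1 ]
  [  0   0   0  -3  -3 ]
  [ -2   4  -4   1   1 ]
Add 2 times R1 to R4.
  [ 1  -2  2   0   0 ]
  [ 0   0  0   2   1 ]
  [ 0   0  0  -3  -3 ]
  [ 0   0  0   1   1 ]
Multiply R2 by 1/2.
  [ 1  -2  2   0    0 ]
  [ 0   0  0   1  1/2 ]
  [ 0   0  0  -3   -3 ]
  [ 0   0  0   1    1 ]
Add 3 times R2 to R3.
  [ 1  -2  2  0     0 ]
  [ 0   0  0  1   1/2 ]
  [ 0   0  0  0  -3/2 ]
  [ 0   0  0  1     1 ]
Subtract R2 from R4.
  [ 1  -2  2  0     0 ]
  [ 0   0  0  1   1/2 ]
  [ 0   0  0  0  -3/2 ]
  [ 0   0  0  0   1/2 ]
Multiply R3 by -2/3.
  [ 1  -2  2  0    0 ]
  [ 0   0  0  1  1/2 ]
  [ 0   0  0  0    1 ]
  [ 0   0  0  0  1/2 ]
Subtract 1/2 times R3 from R4.
  [ 1  -2  2  0    0 ]
  [ 0   0  0  1  1/2 ]
  [ 0   0  0  0    1 ]
  [ 0   0  0  0    0 ]
Subtract 1/2 times R3 from R2.
  [ 1  -2  2  0  0 ]
  [ 0   0  0  1  0 ]
  [ 0   0  0  0  1 ]
  [ 0   0  0  0  0 ]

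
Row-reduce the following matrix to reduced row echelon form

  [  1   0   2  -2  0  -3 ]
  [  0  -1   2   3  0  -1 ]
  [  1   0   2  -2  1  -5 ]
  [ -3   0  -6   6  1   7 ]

R3 ← R3 − R1
  [  1   0   2  -2  0  -3 ]
  [  0  -1   2   3  0  -1 ]
  [  0   0   0   0  1  -2 ]
  [ -3   0  -6   6  1   7 ]
R4 ← R4 + 3·R1
  [ 1   0  2  -2  0  -3 ]
  [ 0  -1  2   3  0  -1 ]
  [ 0   0  0   0  1  -2 ]
  [ 0   0  0   0  1  -2 ]
R2 ← -1·R2
  [ 1  0   2  -2  0  -3 ]
  [ 0  1  -2  -3  0   1 ]
  [ 0  0   0   0  1  -2 ]
  [ 0  0   0   0  1  -2 ]
R4 ← R4 − R3
  [ 1  0   2  -2  0  -3 ]
  [ 0  1  -2  -3  0   1 ]
  [ 0  0   0   0  1  -2 ]
  [ 0  0   0   0  0   0 ]

[[1, 0, 2, -2, 0, -3], [0, 1, -2, -3, 0, 1], [0, 0, 0, 0, 1, -2], [0, 0, 0, 0, 0, 0]]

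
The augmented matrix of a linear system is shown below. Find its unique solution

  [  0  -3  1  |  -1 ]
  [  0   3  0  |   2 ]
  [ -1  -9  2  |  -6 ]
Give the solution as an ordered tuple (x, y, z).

(2, 2/3, 1)

Swap R1 and R3.
  [ -1  -9  2  |  -6 ]
  [  0   3  0  |   2 ]
  [  0  -3  1  |  -1 ]
Multiply R1 by -1.
  [ 1   9  -2  |   6 ]
  [ 0   3   0  |   2 ]
  [ 0  -3   1  |  -1 ]
Multiply R2 by 1/3.
  [ 1   9  -2  |    6 ]
  [ 0   1   0  |  2/3 ]
  [ 0  -3   1  |   -1 ]
Add 3 times R2 to R3.
  [ 1  9  -2  |    6 ]
  [ 0  1   0  |  2/3 ]
  [ 0  0   1  |    1 ]
Add 2 times R3 to R1.
  [ 1  9  0  |    8 ]
  [ 0  1  0  |  2/3 ]
  [ 0  0  1  |    1 ]
Subtract 9 times R2 from R1.
  [ 1  0  0  |    2 ]
  [ 0  1  0  |  2/3 ]
  [ 0  0  1  |    1 ]
Reading off the last column: x = 2, y = 2/3, z = 1.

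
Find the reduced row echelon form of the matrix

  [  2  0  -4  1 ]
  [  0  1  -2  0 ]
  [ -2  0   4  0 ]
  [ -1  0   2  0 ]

[[1, 0, -2, 0], [0, 1, -2, 0], [0, 0, 0, 1], [0, 0, 0, 0]]

Multiply r1 by 1/2.
  [  1  0  -2  1/2 ]
  [  0  1  -2    0 ]
  [ -2  0   4    0 ]
  [ -1  0   2    0 ]
Add 2 times r1 to r3.
  [  1  0  -2  1/2 ]
  [  0  1  -2    0 ]
  [  0  0   0    1 ]
  [ -1  0   2    0 ]
Add r1 to r4.
  [ 1  0  -2  1/2 ]
  [ 0  1  -2    0 ]
  [ 0  0   0    1 ]
  [ 0  0   0  1/2 ]
Subtract 1/2 times r3 from r4.
  [ 1  0  -2  1/2 ]
  [ 0  1  -2    0 ]
  [ 0  0   0    1 ]
  [ 0  0   0    0 ]
Subtract 1/2 times r3 from r1.
  [ 1  0  -2  0 ]
  [ 0  1  -2  0 ]
  [ 0  0   0  1 ]
  [ 0  0   0  0 ]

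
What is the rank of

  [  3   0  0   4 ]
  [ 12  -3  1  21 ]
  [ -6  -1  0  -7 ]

Multiply R1 by 1/3.
  [  1   0  0  4/3 ]
  [ 12  -3  1   21 ]
  [ -6  -1  0   -7 ]
Subtract 12 times R1 from R2.
  [  1   0  0  4/3 ]
  [  0  -3  1    5 ]
  [ -6  -1  0   -7 ]
Add 6 times R1 to R3.
  [ 1   0  0  4/3 ]
  [ 0  -3  1    5 ]
  [ 0  -1  0    1 ]
Multiply R2 by -1/3.
  [ 1   0     0   4/3 ]
  [ 0   1  -1/3  -5/3 ]
  [ 0  -1     0     1 ]
Add R2 to R3.
  [ 1  0     0   4/3 ]
  [ 0  1  -1/3  -5/3 ]
  [ 0  0  -1/3  -2/3 ]
Multiply R3 by -3.
  [ 1  0     0   4/3 ]
  [ 0  1  -1/3  -5/3 ]
  [ 0  0     1     2 ]
Add 1/3 times R3 to R2.
  [ 1  0  0  4/3 ]
  [ 0  1  0   -1 ]
  [ 0  0  1    2 ]
The reduced form has 3 nonzero rows.

rank = 3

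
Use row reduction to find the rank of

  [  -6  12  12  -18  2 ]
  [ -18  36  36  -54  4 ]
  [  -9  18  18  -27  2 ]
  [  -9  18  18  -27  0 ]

rank = 2

ρ1 → -1/6·ρ1
  [   1  -2  -2    3  -1/3 ]
  [ -18  36  36  -54     4 ]
  [  -9  18  18  -27     2 ]
  [  -9  18  18  -27     0 ]
ρ2 → ρ2 + 18·ρ1
  [  1  -2  -2    3  -1/3 ]
  [  0   0   0    0    -2 ]
  [ -9  18  18  -27     2 ]
  [ -9  18  18  -27     0 ]
ρ3 → ρ3 + 9·ρ1
  [  1  -2  -2    3  -1/3 ]
  [  0   0   0    0    -2 ]
  [  0   0   0    0    -1 ]
  [ -9  18  18  -27     0 ]
ρ4 → ρ4 + 9·ρ1
  [ 1  -2  -2  3  -1/3 ]
  [ 0   0   0  0    -2 ]
  [ 0   0   0  0    -1 ]
  [ 0   0   0  0    -3 ]
ρ2 → -1/2·ρ2
  [ 1  -2  -2  3  -1/3 ]
  [ 0   0   0  0     1 ]
  [ 0   0   0  0    -1 ]
  [ 0   0   0  0    -3 ]
ρ3 → ρ3 + ρ2
  [ 1  -2  -2  3  -1/3 ]
  [ 0   0   0  0     1 ]
  [ 0   0   0  0     0 ]
  [ 0   0   0  0    -3 ]
ρ4 → ρ4 + 3·ρ2
  [ 1  -2  -2  3  -1/3 ]
  [ 0   0   0  0     1 ]
  [ 0   0   0  0     0 ]
  [ 0   0   0  0     0 ]
ρ1 → ρ1 + 1/3·ρ2
  [ 1  -2  -2  3  0 ]
  [ 0   0   0  0  1 ]
  [ 0   0   0  0  0 ]
  [ 0   0   0  0  0 ]
The reduced form has 2 nonzero rows.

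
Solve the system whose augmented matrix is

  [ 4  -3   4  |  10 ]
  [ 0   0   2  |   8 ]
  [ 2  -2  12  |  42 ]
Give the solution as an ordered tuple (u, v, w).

R1 → 1/4·R1
  [ 1  -3/4   1  |  5/2 ]
  [ 0     0   2  |    8 ]
  [ 2    -2  12  |   42 ]
R3 → R3 − 2·R1
  [ 1  -3/4   1  |  5/2 ]
  [ 0     0   2  |    8 ]
  [ 0  -1/2  10  |   37 ]
R2 <-> R3
  [ 1  -3/4   1  |  5/2 ]
  [ 0  -1/2  10  |   37 ]
  [ 0     0   2  |    8 ]
R2 → -2·R2
  [ 1  -3/4    1  |  5/2 ]
  [ 0     1  -20  |  -74 ]
  [ 0     0    2  |    8 ]
R3 → 1/2·R3
  [ 1  -3/4    1  |  5/2 ]
  [ 0     1  -20  |  -74 ]
  [ 0     0    1  |    4 ]
R2 → R2 + 20·R3
  [ 1  -3/4  1  |  5/2 ]
  [ 0     1  0  |    6 ]
  [ 0     0  1  |    4 ]
R1 → R1 − R3
  [ 1  -3/4  0  |  -3/2 ]
  [ 0     1  0  |     6 ]
  [ 0     0  1  |     4 ]
R1 → R1 + 3/4·R2
  [ 1  0  0  |  3 ]
  [ 0  1  0  |  6 ]
  [ 0  0  1  |  4 ]
Reading off the last column: u = 3, v = 6, w = 4.

(3, 6, 4)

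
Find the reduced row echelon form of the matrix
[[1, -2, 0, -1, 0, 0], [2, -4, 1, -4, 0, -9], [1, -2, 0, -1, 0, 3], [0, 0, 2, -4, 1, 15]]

R2 → R2 − 2·R1
  [ 1  -2  0  -1  0   0 ]
  [ 0   0  1  -2  0  -9 ]
  [ 1  -2  0  -1  0   3 ]
  [ 0   0  2  -4  1  15 ]
R3 → R3 − R1
  [ 1  -2  0  -1  0   0 ]
  [ 0   0  1  -2  0  -9 ]
  [ 0   0  0   0  0   3 ]
  [ 0   0  2  -4  1  15 ]
R4 → R4 − 2·R2
  [ 1  -2  0  -1  0   0 ]
  [ 0   0  1  -2  0  -9 ]
  [ 0   0  0   0  0   3 ]
  [ 0   0  0   0  1  33 ]
R3 ↔ R4
  [ 1  -2  0  -1  0   0 ]
  [ 0   0  1  -2  0  -9 ]
  [ 0   0  0   0  1  33 ]
  [ 0   0  0   0  0   3 ]
R4 → 1/3·R4
  [ 1  -2  0  -1  0   0 ]
  [ 0   0  1  -2  0  -9 ]
  [ 0   0  0   0  1  33 ]
  [ 0   0  0   0  0   1 ]
R3 → R3 − 33·R4
  [ 1  -2  0  -1  0   0 ]
  [ 0   0  1  -2  0  -9 ]
  [ 0   0  0   0  1   0 ]
  [ 0   0  0   0  0   1 ]
R2 → R2 + 9·R4
  [ 1  -2  0  -1  0  0 ]
  [ 0   0  1  -2  0  0 ]
  [ 0   0  0   0  1  0 ]
  [ 0   0  0   0  0  1 ]

[[1, -2, 0, -1, 0, 0], [0, 0, 1, -2, 0, 0], [0, 0, 0, 0, 1, 0], [0, 0, 0, 0, 0, 1]]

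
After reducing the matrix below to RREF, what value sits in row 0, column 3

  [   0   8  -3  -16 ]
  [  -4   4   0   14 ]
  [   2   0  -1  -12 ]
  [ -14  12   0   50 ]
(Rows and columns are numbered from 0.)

ρ1 ↔ ρ2
  [  -4   4   0   14 ]
  [   0   8  -3  -16 ]
  [   2   0  -1  -12 ]
  [ -14  12   0   50 ]
ρ1 -> -1/4·ρ1
  [   1  -1   0  -7/2 ]
  [   0   8  -3   -16 ]
  [   2   0  -1   -12 ]
  [ -14  12   0    50 ]
ρ3 -> ρ3 − 2·ρ1
  [   1  -1   0  -7/2 ]
  [   0   8  -3   -16 ]
  [   0   2  -1    -5 ]
  [ -14  12   0    50 ]
ρ4 -> ρ4 + 14·ρ1
  [ 1  -1   0  -7/2 ]
  [ 0   8  -3   -16 ]
  [ 0   2  -1    -5 ]
  [ 0  -2   0     1 ]
ρ2 -> 1/8·ρ2
  [ 1  -1     0  -7/2 ]
  [ 0   1  -3/8    -2 ]
  [ 0   2    -1    -5 ]
  [ 0  -2     0     1 ]
ρ3 -> ρ3 − 2·ρ2
  [ 1  -1     0  -7/2 ]
  [ 0   1  -3/8    -2 ]
  [ 0   0  -1/4    -1 ]
  [ 0  -2     0     1 ]
ρ4 -> ρ4 + 2·ρ2
  [ 1  -1     0  -7/2 ]
  [ 0   1  -3/8    -2 ]
  [ 0   0  -1/4    -1 ]
  [ 0   0  -3/4    -3 ]
ρ3 -> -4·ρ3
  [ 1  -1     0  -7/2 ]
  [ 0   1  -3/8    -2 ]
  [ 0   0     1     4 ]
  [ 0   0  -3/4    -3 ]
ρ4 -> ρ4 + 3/4·ρ3
  [ 1  -1     0  -7/2 ]
  [ 0   1  -3/8    -2 ]
  [ 0   0     1     4 ]
  [ 0   0     0     0 ]
ρ2 -> ρ2 + 3/8·ρ3
  [ 1  -1  0  -7/2 ]
  [ 0   1  0  -1/2 ]
  [ 0   0  1     4 ]
  [ 0   0  0     0 ]
ρ1 -> ρ1 + ρ2
  [ 1  0  0    -4 ]
  [ 0  1  0  -1/2 ]
  [ 0  0  1     4 ]
  [ 0  0  0     0 ]

-4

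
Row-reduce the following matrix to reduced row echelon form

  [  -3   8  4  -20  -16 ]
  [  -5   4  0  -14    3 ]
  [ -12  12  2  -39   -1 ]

[[1, 0, 0, 2, -2], [0, 1, 0, -1, -7/4], [0, 0, 1, -3/2, -2]]

R1 ← -1/3·R1
  [   1  -8/3  -4/3  20/3  16/3 ]
  [  -5     4     0   -14     3 ]
  [ -12    12     2   -39    -1 ]
R2 ← R2 + 5·R1
  [   1   -8/3   -4/3  20/3  16/3 ]
  [   0  -28/3  -20/3  58/3  89/3 ]
  [ -12     12      2   -39    -1 ]
R3 ← R3 + 12·R1
  [ 1   -8/3   -4/3  20/3  16/3 ]
  [ 0  -28/3  -20/3  58/3  89/3 ]
  [ 0    -20    -14    41    63 ]
R2 ← -3/28·R2
  [ 1  -8/3  -4/3    20/3    16/3 ]
  [ 0     1   5/7  -29/14  -89/28 ]
  [ 0   -20   -14      41      63 ]
R3 ← R3 + 20·R2
  [ 1  -8/3  -4/3    20/3    16/3 ]
  [ 0     1   5/7  -29/14  -89/28 ]
  [ 0     0   2/7    -3/7    -4/7 ]
R3 ← 7/2·R3
  [ 1  -8/3  -4/3    20/3    16/3 ]
  [ 0     1   5/7  -29/14  -89/28 ]
  [ 0     0     1    -3/2      -2 ]
R2 ← R2 − 5/7·R3
  [ 1  -8/3  -4/3  20/3  16/3 ]
  [ 0     1     0    -1  -7/4 ]
  [ 0     0     1  -3/2    -2 ]
R1 ← R1 + 4/3·R3
  [ 1  -8/3  0  14/3   8/3 ]
  [ 0     1  0    -1  -7/4 ]
  [ 0     0  1  -3/2    -2 ]
R1 ← R1 + 8/3·R2
  [ 1  0  0     2    -2 ]
  [ 0  1  0    -1  -7/4 ]
  [ 0  0  1  -3/2    -2 ]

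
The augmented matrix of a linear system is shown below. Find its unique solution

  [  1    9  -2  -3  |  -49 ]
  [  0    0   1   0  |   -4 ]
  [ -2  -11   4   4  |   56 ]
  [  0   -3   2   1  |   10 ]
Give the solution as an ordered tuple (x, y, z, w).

R3 → R3 + 2·R1
  [ 1   9  -2  -3  |  -49 ]
  [ 0   0   1   0  |   -4 ]
  [ 0   7   0  -2  |  -42 ]
  [ 0  -3   2   1  |   10 ]
R2 ↔ R3
  [ 1   9  -2  -3  |  -49 ]
  [ 0   7   0  -2  |  -42 ]
  [ 0   0   1   0  |   -4 ]
  [ 0  -3   2   1  |   10 ]
R2 → 1/7·R2
  [ 1   9  -2    -3  |  -49 ]
  [ 0   1   0  -2/7  |   -6 ]
  [ 0   0   1     0  |   -4 ]
  [ 0  -3   2     1  |   10 ]
R4 → R4 + 3·R2
  [ 1  9  -2    -3  |  -49 ]
  [ 0  1   0  -2/7  |   -6 ]
  [ 0  0   1     0  |   -4 ]
  [ 0  0   2   1/7  |   -8 ]
R4 → R4 − 2·R3
  [ 1  9  -2    -3  |  -49 ]
  [ 0  1   0  -2/7  |   -6 ]
  [ 0  0   1     0  |   -4 ]
  [ 0  0   0   1/7  |    0 ]
R4 → 7·R4
  [ 1  9  -2    -3  |  -49 ]
  [ 0  1   0  -2/7  |   -6 ]
  [ 0  0   1     0  |   -4 ]
  [ 0  0   0     1  |    0 ]
R2 → R2 + 2/7·R4
  [ 1  9  -2  -3  |  -49 ]
  [ 0  1   0   0  |   -6 ]
  [ 0  0   1   0  |   -4 ]
  [ 0  0   0   1  |    0 ]
R1 → R1 + 3·R4
  [ 1  9  -2  0  |  -49 ]
  [ 0  1   0  0  |   -6 ]
  [ 0  0   1  0  |   -4 ]
  [ 0  0   0  1  |    0 ]
R1 → R1 + 2·R3
  [ 1  9  0  0  |  -57 ]
  [ 0  1  0  0  |   -6 ]
  [ 0  0  1  0  |   -4 ]
  [ 0  0  0  1  |    0 ]
R1 → R1 − 9·R2
  [ 1  0  0  0  |  -3 ]
  [ 0  1  0  0  |  -6 ]
  [ 0  0  1  0  |  -4 ]
  [ 0  0  0  1  |   0 ]
Reading off the last column: x = -3, y = -6, z = -4, w = 0.

(-3, -6, -4, 0)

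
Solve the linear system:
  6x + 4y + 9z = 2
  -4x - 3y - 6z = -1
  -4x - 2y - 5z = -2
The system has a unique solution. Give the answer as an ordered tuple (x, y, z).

(1, -1, 0)

Form the augmented matrix and row-reduce:
  [  6   4   9  |   2 ]
  [ -4  -3  -6  |  -1 ]
  [ -4  -2  -5  |  -2 ]
Multiply r1 by 1/6.
  [  1  2/3  3/2  |  1/3 ]
  [ -4   -3   -6  |   -1 ]
  [ -4   -2   -5  |   -2 ]
Add 4 times r1 to r2.
  [  1   2/3  3/2  |  1/3 ]
  [  0  -1/3    0  |  1/3 ]
  [ -4    -2   -5  |   -2 ]
Add 4 times r1 to r3.
  [ 1   2/3  3/2  |   1/3 ]
  [ 0  -1/3    0  |   1/3 ]
  [ 0   2/3    1  |  -2/3 ]
Multiply r2 by -3.
  [ 1  2/3  3/2  |   1/3 ]
  [ 0    1    0  |    -1 ]
  [ 0  2/3    1  |  -2/3 ]
Subtract 2/3 times r2 from r3.
  [ 1  2/3  3/2  |  1/3 ]
  [ 0    1    0  |   -1 ]
  [ 0    0    1  |    0 ]
Subtract 3/2 times r3 from r1.
  [ 1  2/3  0  |  1/3 ]
  [ 0    1  0  |   -1 ]
  [ 0    0  1  |    0 ]
Subtract 2/3 times r2 from r1.
  [ 1  0  0  |   1 ]
  [ 0  1  0  |  -1 ]
  [ 0  0  1  |   0 ]
Reading off the last column: x = 1, y = -1, z = 0.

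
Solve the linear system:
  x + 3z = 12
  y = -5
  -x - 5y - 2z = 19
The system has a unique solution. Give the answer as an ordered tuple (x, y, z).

(-6, -5, 6)

Form the augmented matrix and row-reduce:
  [  1   0   3  |  12 ]
  [  0   1   0  |  -5 ]
  [ -1  -5  -2  |  19 ]
Add R1 to R3.
Add 5 times R2 to R3.
Subtract 3 times R3 from R1.
Reading off the last column: x = -6, y = -5, z = 6.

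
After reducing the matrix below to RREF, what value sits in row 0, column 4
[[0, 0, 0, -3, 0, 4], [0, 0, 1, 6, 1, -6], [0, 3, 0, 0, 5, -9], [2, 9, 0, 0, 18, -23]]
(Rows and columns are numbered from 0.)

3/2

R1 <-> R4
  [ 2  9  0   0  18  -23 ]
  [ 0  0  1   6   1   -6 ]
  [ 0  3  0   0   5   -9 ]
  [ 0  0  0  -3   0    4 ]
R1 := 1/2·R1
  [ 1  9/2  0   0  9  -23/2 ]
  [ 0    0  1   6  1     -6 ]
  [ 0    3  0   0  5     -9 ]
  [ 0    0  0  -3  0      4 ]
R2 <-> R3
  [ 1  9/2  0   0  9  -23/2 ]
  [ 0    3  0   0  5     -9 ]
  [ 0    0  1   6  1     -6 ]
  [ 0    0  0  -3  0      4 ]
R2 := 1/3·R2
  [ 1  9/2  0   0    9  -23/2 ]
  [ 0    1  0   0  5/3     -3 ]
  [ 0    0  1   6    1     -6 ]
  [ 0    0  0  -3    0      4 ]
R4 := -1/3·R4
  [ 1  9/2  0  0    9  -23/2 ]
  [ 0    1  0  0  5/3     -3 ]
  [ 0    0  1  6    1     -6 ]
  [ 0    0  0  1    0   -4/3 ]
R3 := R3 − 6·R4
  [ 1  9/2  0  0    9  -23/2 ]
  [ 0    1  0  0  5/3     -3 ]
  [ 0    0  1  0    1      2 ]
  [ 0    0  0  1    0   -4/3 ]
R1 := R1 − 9/2·R2
  [ 1  0  0  0  3/2     2 ]
  [ 0  1  0  0  5/3    -3 ]
  [ 0  0  1  0    1     2 ]
  [ 0  0  0  1    0  -4/3 ]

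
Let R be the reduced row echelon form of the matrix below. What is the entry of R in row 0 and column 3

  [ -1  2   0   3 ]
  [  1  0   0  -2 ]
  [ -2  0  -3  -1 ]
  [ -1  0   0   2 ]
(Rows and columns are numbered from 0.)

-2

R1 ← -1·R1
  [  1  -2   0  -3 ]
  [  1   0   0  -2 ]
  [ -2   0  -3  -1 ]
  [ -1   0   0   2 ]
R2 ← R2 − R1
  [  1  -2   0  -3 ]
  [  0   2   0   1 ]
  [ -2   0  -3  -1 ]
  [ -1   0   0   2 ]
R3 ← R3 + 2·R1
  [  1  -2   0  -3 ]
  [  0   2   0   1 ]
  [  0  -4  -3  -7 ]
  [ -1   0   0   2 ]
R4 ← R4 + R1
  [ 1  -2   0  -3 ]
  [ 0   2   0   1 ]
  [ 0  -4  -3  -7 ]
  [ 0  -2   0  -1 ]
R2 ← 1/2·R2
  [ 1  -2   0   -3 ]
  [ 0   1   0  1/2 ]
  [ 0  -4  -3   -7 ]
  [ 0  -2   0   -1 ]
R3 ← R3 + 4·R2
  [ 1  -2   0   -3 ]
  [ 0   1   0  1/2 ]
  [ 0   0  -3   -5 ]
  [ 0  -2   0   -1 ]
R4 ← R4 + 2·R2
  [ 1  -2   0   -3 ]
  [ 0   1   0  1/2 ]
  [ 0   0  -3   -5 ]
  [ 0   0   0    0 ]
R3 ← -1/3·R3
  [ 1  -2  0   -3 ]
  [ 0   1  0  1/2 ]
  [ 0   0  1  5/3 ]
  [ 0   0  0    0 ]
R1 ← R1 + 2·R2
  [ 1  0  0   -2 ]
  [ 0  1  0  1/2 ]
  [ 0  0  1  5/3 ]
  [ 0  0  0    0 ]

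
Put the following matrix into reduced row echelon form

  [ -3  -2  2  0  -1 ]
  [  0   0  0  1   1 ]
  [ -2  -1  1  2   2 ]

R1 → -1/3·R1
  [  1  2/3  -2/3  0  1/3 ]
  [  0    0     0  1    1 ]
  [ -2   -1     1  2    2 ]
R3 → R3 + 2·R1
  [ 1  2/3  -2/3  0  1/3 ]
  [ 0    0     0  1    1 ]
  [ 0  1/3  -1/3  2  8/3 ]
R2 <=> R3
  [ 1  2/3  -2/3  0  1/3 ]
  [ 0  1/3  -1/3  2  8/3 ]
  [ 0    0     0  1    1 ]
R2 → 3·R2
  [ 1  2/3  -2/3  0  1/3 ]
  [ 0    1    -1  6    8 ]
  [ 0    0     0  1    1 ]
R2 → R2 − 6·R3
  [ 1  2/3  -2/3  0  1/3 ]
  [ 0    1    -1  0    2 ]
  [ 0    0     0  1    1 ]
R1 → R1 − 2/3·R2
  [ 1  0   0  0  -1 ]
  [ 0  1  -1  0   2 ]
  [ 0  0   0  1   1 ]

[[1, 0, 0, 0, -1], [0, 1, -1, 0, 2], [0, 0, 0, 1, 1]]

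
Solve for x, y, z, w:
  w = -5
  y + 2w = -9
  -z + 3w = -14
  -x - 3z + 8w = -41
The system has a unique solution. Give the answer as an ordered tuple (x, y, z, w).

Form the augmented matrix and row-reduce:
  [  0  0   0  1  |   -5 ]
  [  0  1   0  2  |   -9 ]
  [  0  0  -1  3  |  -14 ]
  [ -1  0  -3  8  |  -41 ]
ρ1 <=> ρ4
  [ -1  0  -3  8  |  -41 ]
  [  0  1   0  2  |   -9 ]
  [  0  0  -1  3  |  -14 ]
  [  0  0   0  1  |   -5 ]
ρ1 ← -1·ρ1
  [ 1  0   3  -8  |   41 ]
  [ 0  1   0   2  |   -9 ]
  [ 0  0  -1   3  |  -14 ]
  [ 0  0   0   1  |   -5 ]
ρ3 ← -1·ρ3
  [ 1  0  3  -8  |  41 ]
  [ 0  1  0   2  |  -9 ]
  [ 0  0  1  -3  |  14 ]
  [ 0  0  0   1  |  -5 ]
ρ3 ← ρ3 + 3·ρ4
  [ 1  0  3  -8  |  41 ]
  [ 0  1  0   2  |  -9 ]
  [ 0  0  1   0  |  -1 ]
  [ 0  0  0   1  |  -5 ]
ρ2 ← ρ2 − 2·ρ4
  [ 1  0  3  -8  |  41 ]
  [ 0  1  0   0  |   1 ]
  [ 0  0  1   0  |  -1 ]
  [ 0  0  0   1  |  -5 ]
ρ1 ← ρ1 + 8·ρ4
  [ 1  0  3  0  |   1 ]
  [ 0  1  0  0  |   1 ]
  [ 0  0  1  0  |  -1 ]
  [ 0  0  0  1  |  -5 ]
ρ1 ← ρ1 − 3·ρ3
  [ 1  0  0  0  |   4 ]
  [ 0  1  0  0  |   1 ]
  [ 0  0  1  0  |  -1 ]
  [ 0  0  0  1  |  -5 ]
Reading off the last column: x = 4, y = 1, z = -1, w = -5.

(4, 1, -1, -5)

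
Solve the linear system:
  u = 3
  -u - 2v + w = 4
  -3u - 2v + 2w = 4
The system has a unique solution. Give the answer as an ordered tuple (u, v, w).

Form the augmented matrix and row-reduce:
  [  1   0  0  |  3 ]
  [ -1  -2  1  |  4 ]
  [ -3  -2  2  |  4 ]
r2 -> r2 + r1
  [  1   0  0  |  3 ]
  [  0  -2  1  |  7 ]
  [ -3  -2  2  |  4 ]
r3 -> r3 + 3·r1
  [ 1   0  0  |   3 ]
  [ 0  -2  1  |   7 ]
  [ 0  -2  2  |  13 ]
r2 -> -1/2·r2
  [ 1   0     0  |     3 ]
  [ 0   1  -1/2  |  -7/2 ]
  [ 0  -2     2  |    13 ]
r3 -> r3 + 2·r2
  [ 1  0     0  |     3 ]
  [ 0  1  -1/2  |  -7/2 ]
  [ 0  0     1  |     6 ]
r2 -> r2 + 1/2·r3
  [ 1  0  0  |     3 ]
  [ 0  1  0  |  -1/2 ]
  [ 0  0  1  |     6 ]
Reading off the last column: u = 3, v = -1/2, w = 6.

(3, -1/2, 6)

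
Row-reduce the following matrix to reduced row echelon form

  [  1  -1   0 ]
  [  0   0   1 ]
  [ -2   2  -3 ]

[[1, -1, 0], [0, 0, 1], [0, 0, 0]]

r3 -> r3 + 2·r1
  [ 1  -1   0 ]
  [ 0   0   1 ]
  [ 0   0  -3 ]
r3 -> r3 + 3·r2
  [ 1  -1  0 ]
  [ 0   0  1 ]
  [ 0   0  0 ]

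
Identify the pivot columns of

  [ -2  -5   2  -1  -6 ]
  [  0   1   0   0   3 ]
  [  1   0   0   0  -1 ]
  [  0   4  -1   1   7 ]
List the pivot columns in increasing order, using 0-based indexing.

r1 -> -1/2·r1
  [ 1  5/2  -1  1/2   3 ]
  [ 0    1   0    0   3 ]
  [ 1    0   0    0  -1 ]
  [ 0    4  -1    1   7 ]
r3 -> r3 − r1
  [ 1   5/2  -1   1/2   3 ]
  [ 0     1   0     0   3 ]
  [ 0  -5/2   1  -1/2  -4 ]
  [ 0     4  -1     1   7 ]
r3 -> r3 + 5/2·r2
  [ 1  5/2  -1   1/2    3 ]
  [ 0    1   0     0    3 ]
  [ 0    0   1  -1/2  7/2 ]
  [ 0    4  -1     1    7 ]
r4 -> r4 − 4·r2
  [ 1  5/2  -1   1/2    3 ]
  [ 0    1   0     0    3 ]
  [ 0    0   1  -1/2  7/2 ]
  [ 0    0  -1     1   -5 ]
r4 -> r4 + r3
  [ 1  5/2  -1   1/2     3 ]
  [ 0    1   0     0     3 ]
  [ 0    0   1  -1/2   7/2 ]
  [ 0    0   0   1/2  -3/2 ]
r4 -> 2·r4
  [ 1  5/2  -1   1/2    3 ]
  [ 0    1   0     0    3 ]
  [ 0    0   1  -1/2  7/2 ]
  [ 0    0   0     1   -3 ]
r3 -> r3 + 1/2·r4
  [ 1  5/2  -1  1/2   3 ]
  [ 0    1   0    0   3 ]
  [ 0    0   1    0   2 ]
  [ 0    0   0    1  -3 ]
r1 -> r1 − 1/2·r4
  [ 1  5/2  -1  0  9/2 ]
  [ 0    1   0  0    3 ]
  [ 0    0   1  0    2 ]
  [ 0    0   0  1   -3 ]
r1 -> r1 + r3
  [ 1  5/2  0  0  13/2 ]
  [ 0    1  0  0     3 ]
  [ 0    0  1  0     2 ]
  [ 0    0  0  1    -3 ]
r1 -> r1 − 5/2·r2
  [ 1  0  0  0  -1 ]
  [ 0  1  0  0   3 ]
  [ 0  0  1  0   2 ]
  [ 0  0  0  1  -3 ]
Pivot columns are the columns containing a leading 1.

0, 1, 2, 3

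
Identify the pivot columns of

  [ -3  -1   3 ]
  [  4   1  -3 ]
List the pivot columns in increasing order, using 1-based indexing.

ρ1 := -1/3·ρ1
  [ 1  1/3  -1 ]
  [ 4    1  -3 ]
ρ2 := ρ2 − 4·ρ1
  [ 1   1/3  -1 ]
  [ 0  -1/3   1 ]
ρ2 := -3·ρ2
  [ 1  1/3  -1 ]
  [ 0    1  -3 ]
ρ1 := ρ1 − 1/3·ρ2
  [ 1  0   0 ]
  [ 0  1  -3 ]
Pivot columns are the columns containing a leading 1.

1, 2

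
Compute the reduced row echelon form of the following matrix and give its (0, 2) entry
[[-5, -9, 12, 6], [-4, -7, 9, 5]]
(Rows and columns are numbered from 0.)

R1 ← -1/5·R1
  [  1  9/5  -12/5  -6/5 ]
  [ -4   -7      9     5 ]
R2 ← R2 + 4·R1
  [ 1  9/5  -12/5  -6/5 ]
  [ 0  1/5   -3/5   1/5 ]
R2 ← 5·R2
  [ 1  9/5  -12/5  -6/5 ]
  [ 0    1     -3     1 ]
R1 ← R1 − 9/5·R2
  [ 1  0   3  -3 ]
  [ 0  1  -3   1 ]

3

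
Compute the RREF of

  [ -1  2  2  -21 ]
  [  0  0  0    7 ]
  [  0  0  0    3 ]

[[1, -2, -2, 0], [0, 0, 0, 1], [0, 0, 0, 0]]

ρ1 -> -1·ρ1
  [ 1  -2  -2  21 ]
  [ 0   0   0   7 ]
  [ 0   0   0   3 ]
ρ2 -> 1/7·ρ2
  [ 1  -2  -2  21 ]
  [ 0   0   0   1 ]
  [ 0   0   0   3 ]
ρ3 -> ρ3 − 3·ρ2
  [ 1  -2  -2  21 ]
  [ 0   0   0   1 ]
  [ 0   0   0   0 ]
ρ1 -> ρ1 − 21·ρ2
  [ 1  -2  -2  0 ]
  [ 0   0   0  1 ]
  [ 0   0   0  0 ]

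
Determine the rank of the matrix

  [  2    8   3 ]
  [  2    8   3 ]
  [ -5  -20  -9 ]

rank = 2

ρ1 → 1/2·ρ1
ρ2 → ρ2 − 2·ρ1
ρ3 → ρ3 + 5·ρ1
ρ2 <=> ρ3
ρ2 → -2/3·ρ2
ρ1 → ρ1 − 3/2·ρ2
The reduced form has 2 nonzero rows.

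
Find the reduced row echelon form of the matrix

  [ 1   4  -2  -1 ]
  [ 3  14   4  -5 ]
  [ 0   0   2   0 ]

[[1, 0, 0, 3], [0, 1, 0, -1], [0, 0, 1, 0]]

ρ2 → ρ2 − 3·ρ1
  [ 1  4  -2  -1 ]
  [ 0  2  10  -2 ]
  [ 0  0   2   0 ]
ρ2 → 1/2·ρ2
  [ 1  4  -2  -1 ]
  [ 0  1   5  -1 ]
  [ 0  0   2   0 ]
ρ3 → 1/2·ρ3
  [ 1  4  -2  -1 ]
  [ 0  1   5  -1 ]
  [ 0  0   1   0 ]
ρ2 → ρ2 − 5·ρ3
  [ 1  4  -2  -1 ]
  [ 0  1   0  -1 ]
  [ 0  0   1   0 ]
ρ1 → ρ1 + 2·ρ3
  [ 1  4  0  -1 ]
  [ 0  1  0  -1 ]
  [ 0  0  1   0 ]
ρ1 → ρ1 − 4·ρ2
  [ 1  0  0   3 ]
  [ 0  1  0  -1 ]
  [ 0  0  1   0 ]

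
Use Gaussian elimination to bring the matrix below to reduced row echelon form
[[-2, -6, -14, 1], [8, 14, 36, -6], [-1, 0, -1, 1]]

R1 → -1/2·R1
  [  1   3   7  -1/2 ]
  [  8  14  36    -6 ]
  [ -1   0  -1     1 ]
R2 → R2 − 8·R1
  [  1    3    7  -1/2 ]
  [  0  -10  -20    -2 ]
  [ -1    0   -1     1 ]
R3 → R3 + R1
  [ 1    3    7  -1/2 ]
  [ 0  -10  -20    -2 ]
  [ 0    3    6   1/2 ]
R2 → -1/10·R2
  [ 1  3  7  -1/2 ]
  [ 0  1  2   1/5 ]
  [ 0  3  6   1/2 ]
R3 → R3 − 3·R2
  [ 1  3  7   -1/2 ]
  [ 0  1  2    1/5 ]
  [ 0  0  0  -1/10 ]
R3 → -10·R3
  [ 1  3  7  -1/2 ]
  [ 0  1  2   1/5 ]
  [ 0  0  0     1 ]
R2 → R2 − 1/5·R3
  [ 1  3  7  -1/2 ]
  [ 0  1  2     0 ]
  [ 0  0  0     1 ]
R1 → R1 + 1/2·R3
  [ 1  3  7  0 ]
  [ 0  1  2  0 ]
  [ 0  0  0  1 ]
R1 → R1 − 3·R2
  [ 1  0  1  0 ]
  [ 0  1  2  0 ]
  [ 0  0  0  1 ]

[[1, 0, 1, 0], [0, 1, 2, 0], [0, 0, 0, 1]]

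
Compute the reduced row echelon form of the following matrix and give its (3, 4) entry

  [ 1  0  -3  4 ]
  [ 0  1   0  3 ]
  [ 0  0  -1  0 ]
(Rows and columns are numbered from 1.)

0

ρ3 ← -1·ρ3
  [ 1  0  -3  4 ]
  [ 0  1   0  3 ]
  [ 0  0   1  0 ]
ρ1 ← ρ1 + 3·ρ3
  [ 1  0  0  4 ]
  [ 0  1  0  3 ]
  [ 0  0  1  0 ]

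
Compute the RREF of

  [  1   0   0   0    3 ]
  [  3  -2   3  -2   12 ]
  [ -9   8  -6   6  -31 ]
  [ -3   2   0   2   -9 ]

R2 := R2 − 3·R1
  [  1   0   0   0    3 ]
  [  0  -2   3  -2    3 ]
  [ -9   8  -6   6  -31 ]
  [ -3   2   0   2   -9 ]
R3 := R3 + 9·R1
  [  1   0   0   0   3 ]
  [  0  -2   3  -2   3 ]
  [  0   8  -6   6  -4 ]
  [ -3   2   0   2  -9 ]
R4 := R4 + 3·R1
  [ 1   0   0   0   3 ]
  [ 0  -2   3  -2   3 ]
  [ 0   8  -6   6  -4 ]
  [ 0   2   0   2   0 ]
R2 := -1/2·R2
  [ 1  0     0  0     3 ]
  [ 0  1  -3/2  1  -3/2 ]
  [ 0  8    -6  6    -4 ]
  [ 0  2     0  2     0 ]
R3 := R3 − 8·R2
  [ 1  0     0   0     3 ]
  [ 0  1  -3/2   1  -3/2 ]
  [ 0  0     6  -2     8 ]
  [ 0  2     0   2     0 ]
R4 := R4 − 2·R2
  [ 1  0     0   0     3 ]
  [ 0  1  -3/2   1  -3/2 ]
  [ 0  0     6  -2     8 ]
  [ 0  0     3   0     3 ]
R3 := 1/6·R3
  [ 1  0     0     0     3 ]
  [ 0  1  -3/2     1  -3/2 ]
  [ 0  0     1  -1/3   4/3 ]
  [ 0  0     3     0     3 ]
R4 := R4 − 3·R3
  [ 1  0     0     0     3 ]
  [ 0  1  -3/2     1  -3/2 ]
  [ 0  0     1  -1/3   4/3 ]
  [ 0  0     0     1    -1 ]
R3 := R3 + 1/3·R4
  [ 1  0     0  0     3 ]
  [ 0  1  -3/2  1  -3/2 ]
  [ 0  0     1  0     1 ]
  [ 0  0     0  1    -1 ]
R2 := R2 − R4
  [ 1  0     0  0     3 ]
  [ 0  1  -3/2  0  -1/2 ]
  [ 0  0     1  0     1 ]
  [ 0  0     0  1    -1 ]
R2 := R2 + 3/2·R3
  [ 1  0  0  0   3 ]
  [ 0  1  0  0   1 ]
  [ 0  0  1  0   1 ]
  [ 0  0  0  1  -1 ]

[[1, 0, 0, 0, 3], [0, 1, 0, 0, 1], [0, 0, 1, 0, 1], [0, 0, 0, 1, -1]]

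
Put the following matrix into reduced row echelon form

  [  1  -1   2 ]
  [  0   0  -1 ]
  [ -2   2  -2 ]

[[1, -1, 0], [0, 0, 1], [0, 0, 0]]

ρ3 := ρ3 + 2·ρ1
  [ 1  -1   2 ]
  [ 0   0  -1 ]
  [ 0   0   2 ]
ρ2 := -1·ρ2
  [ 1  -1  2 ]
  [ 0   0  1 ]
  [ 0   0  2 ]
ρ3 := ρ3 − 2·ρ2
  [ 1  -1  2 ]
  [ 0   0  1 ]
  [ 0   0  0 ]
ρ1 := ρ1 − 2·ρ2
  [ 1  -1  0 ]
  [ 0   0  1 ]
  [ 0   0  0 ]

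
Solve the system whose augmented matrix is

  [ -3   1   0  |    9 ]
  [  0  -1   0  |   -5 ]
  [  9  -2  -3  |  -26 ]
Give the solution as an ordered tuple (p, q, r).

Multiply r1 by -1/3.
  [ 1  -1/3   0  |   -3 ]
  [ 0    -1   0  |   -5 ]
  [ 9    -2  -3  |  -26 ]
Subtract 9 times r1 from r3.
  [ 1  -1/3   0  |  -3 ]
  [ 0    -1   0  |  -5 ]
  [ 0     1  -3  |   1 ]
Multiply r2 by -1.
  [ 1  -1/3   0  |  -3 ]
  [ 0     1   0  |   5 ]
  [ 0     1  -3  |   1 ]
Subtract r2 from r3.
  [ 1  -1/3   0  |  -3 ]
  [ 0     1   0  |   5 ]
  [ 0     0  -3  |  -4 ]
Multiply r3 by -1/3.
  [ 1  -1/3  0  |   -3 ]
  [ 0     1  0  |    5 ]
  [ 0     0  1  |  4/3 ]
Add 1/3 times r2 to r1.
  [ 1  0  0  |  -4/3 ]
  [ 0  1  0  |     5 ]
  [ 0  0  1  |   4/3 ]
Reading off the last column: p = -4/3, q = 5, r = 4/3.

(-4/3, 5, 4/3)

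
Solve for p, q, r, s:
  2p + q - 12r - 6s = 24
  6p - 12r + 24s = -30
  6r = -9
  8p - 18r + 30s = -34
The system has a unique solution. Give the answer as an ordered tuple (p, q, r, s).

(-2, 1, -3/2, -3/2)

Form the augmented matrix and row-reduce:
  [ 2  1  -12  -6  |   24 ]
  [ 6  0  -12  24  |  -30 ]
  [ 0  0    6   0  |   -9 ]
  [ 8  0  -18  30  |  -34 ]
r1 := 1/2·r1
r2 := r2 − 6·r1
r4 := r4 − 8·r1
r2 := -1/3·r2
r4 := r4 + 4·r2
r3 := 1/6·r3
r4 := r4 + 2·r3
r4 := -1/2·r4
r2 := r2 + 14·r4
r1 := r1 + 3·r4
r2 := r2 + 8·r3
r1 := r1 + 6·r3
r1 := r1 − 1/2·r2
Reading off the last column: p = -2, q = 1, r = -3/2, s = -3/2.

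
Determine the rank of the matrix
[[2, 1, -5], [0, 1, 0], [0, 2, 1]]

ρ1 ← 1/2·ρ1
  [ 1  1/2  -5/2 ]
  [ 0    1     0 ]
  [ 0    2     1 ]
ρ3 ← ρ3 − 2·ρ2
  [ 1  1/2  -5/2 ]
  [ 0    1     0 ]
  [ 0    0     1 ]
ρ1 ← ρ1 + 5/2·ρ3
  [ 1  1/2  0 ]
  [ 0    1  0 ]
  [ 0    0  1 ]
ρ1 ← ρ1 − 1/2·ρ2
  [ 1  0  0 ]
  [ 0  1  0 ]
  [ 0  0  1 ]
The reduced form has 3 nonzero rows.

rank = 3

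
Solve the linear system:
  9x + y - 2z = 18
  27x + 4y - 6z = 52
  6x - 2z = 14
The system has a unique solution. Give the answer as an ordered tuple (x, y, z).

(2, -2, -1)

Form the augmented matrix and row-reduce:
  [  9  1  -2  |  18 ]
  [ 27  4  -6  |  52 ]
  [  6  0  -2  |  14 ]
R1 := 1/9·R1
  [  1  1/9  -2/9  |   2 ]
  [ 27    4    -6  |  52 ]
  [  6    0    -2  |  14 ]
R2 := R2 − 27·R1
  [ 1  1/9  -2/9  |   2 ]
  [ 0    1     0  |  -2 ]
  [ 6    0    -2  |  14 ]
R3 := R3 − 6·R1
  [ 1   1/9  -2/9  |   2 ]
  [ 0     1     0  |  -2 ]
  [ 0  -2/3  -2/3  |   2 ]
R3 := R3 + 2/3·R2
  [ 1  1/9  -2/9  |    2 ]
  [ 0    1     0  |   -2 ]
  [ 0    0  -2/3  |  2/3 ]
R3 := -3/2·R3
  [ 1  1/9  -2/9  |   2 ]
  [ 0    1     0  |  -2 ]
  [ 0    0     1  |  -1 ]
R1 := R1 + 2/9·R3
  [ 1  1/9  0  |  16/9 ]
  [ 0    1  0  |    -2 ]
  [ 0    0  1  |    -1 ]
R1 := R1 − 1/9·R2
  [ 1  0  0  |   2 ]
  [ 0  1  0  |  -2 ]
  [ 0  0  1  |  -1 ]
Reading off the last column: x = 2, y = -2, z = -1.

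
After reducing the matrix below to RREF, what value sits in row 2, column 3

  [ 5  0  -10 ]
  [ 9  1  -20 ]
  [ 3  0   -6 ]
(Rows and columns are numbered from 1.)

-2

R1 := 1/5·R1
  [ 1  0   -2 ]
  [ 9  1  -20 ]
  [ 3  0   -6 ]
R2 := R2 − 9·R1
  [ 1  0  -2 ]
  [ 0  1  -2 ]
  [ 3  0  -6 ]
R3 := R3 − 3·R1
  [ 1  0  -2 ]
  [ 0  1  -2 ]
  [ 0  0   0 ]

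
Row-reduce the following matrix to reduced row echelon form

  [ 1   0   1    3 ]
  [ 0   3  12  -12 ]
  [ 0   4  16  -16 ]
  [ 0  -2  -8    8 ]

r2 → 1/3·r2
  [ 1   0   1    3 ]
  [ 0   1   4   -4 ]
  [ 0   4  16  -16 ]
  [ 0  -2  -8    8 ]
r3 → r3 − 4·r2
  [ 1   0   1   3 ]
  [ 0   1   4  -4 ]
  [ 0   0   0   0 ]
  [ 0  -2  -8   8 ]
r4 → r4 + 2·r2
  [ 1  0  1   3 ]
  [ 0  1  4  -4 ]
  [ 0  0  0   0 ]
  [ 0  0  0   0 ]

[[1, 0, 1, 3], [0, 1, 4, -4], [0, 0, 0, 0], [0, 0, 0, 0]]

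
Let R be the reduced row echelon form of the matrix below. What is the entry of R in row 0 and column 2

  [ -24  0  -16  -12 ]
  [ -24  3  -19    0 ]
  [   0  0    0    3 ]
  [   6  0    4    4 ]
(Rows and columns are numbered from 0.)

2/3

Multiply r1 by -1/24.
  [   1  0  2/3  1/2 ]
  [ -24  3  -19    0 ]
  [   0  0    0    3 ]
  [   6  0    4    4 ]
Add 24 times r1 to r2.
  [ 1  0  2/3  1/2 ]
  [ 0  3   -3   12 ]
  [ 0  0    0    3 ]
  [ 6  0    4    4 ]
Subtract 6 times r1 from r4.
  [ 1  0  2/3  1/2 ]
  [ 0  3   -3   12 ]
  [ 0  0    0    3 ]
  [ 0  0    0    1 ]
Multiply r2 by 1/3.
  [ 1  0  2/3  1/2 ]
  [ 0  1   -1    4 ]
  [ 0  0    0    3 ]
  [ 0  0    0    1 ]
Multiply r3 by 1/3.
  [ 1  0  2/3  1/2 ]
  [ 0  1   -1    4 ]
  [ 0  0    0    1 ]
  [ 0  0    0    1 ]
Subtract r3 from r4.
  [ 1  0  2/3  1/2 ]
  [ 0  1   -1    4 ]
  [ 0  0    0    1 ]
  [ 0  0    0    0 ]
Subtract 4 times r3 from r2.
  [ 1  0  2/3  1/2 ]
  [ 0  1   -1    0 ]
  [ 0  0    0    1 ]
  [ 0  0    0    0 ]
Subtract 1/2 times r3 from r1.
  [ 1  0  2/3  0 ]
  [ 0  1   -1  0 ]
  [ 0  0    0  1 ]
  [ 0  0    0  0 ]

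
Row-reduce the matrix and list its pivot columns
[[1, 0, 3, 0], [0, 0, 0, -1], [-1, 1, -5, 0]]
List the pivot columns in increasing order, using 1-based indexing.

Add ρ1 to ρ3.
  [ 1  0   3   0 ]
  [ 0  0   0  -1 ]
  [ 0  1  -2   0 ]
Swap ρ2 and ρ3.
  [ 1  0   3   0 ]
  [ 0  1  -2   0 ]
  [ 0  0   0  -1 ]
Multiply ρ3 by -1.
  [ 1  0   3  0 ]
  [ 0  1  -2  0 ]
  [ 0  0   0  1 ]
Pivot columns are the columns containing a leading 1.

1, 2, 4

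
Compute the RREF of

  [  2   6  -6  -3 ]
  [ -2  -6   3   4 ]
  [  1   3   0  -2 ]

[[1, 3, 0, 0], [0, 0, 1, 0], [0, 0, 0, 1]]

R1 -> 1/2·R1
  [  1   3  -3  -3/2 ]
  [ -2  -6   3     4 ]
  [  1   3   0    -2 ]
R2 -> R2 + 2·R1
  [ 1  3  -3  -3/2 ]
  [ 0  0  -3     1 ]
  [ 1  3   0    -2 ]
R3 -> R3 − R1
  [ 1  3  -3  -3/2 ]
  [ 0  0  -3     1 ]
  [ 0  0   3  -1/2 ]
R2 -> -1/3·R2
  [ 1  3  -3  -3/2 ]
  [ 0  0   1  -1/3 ]
  [ 0  0   3  -1/2 ]
R3 -> R3 − 3·R2
  [ 1  3  -3  -3/2 ]
  [ 0  0   1  -1/3 ]
  [ 0  0   0   1/2 ]
R3 -> 2·R3
  [ 1  3  -3  -3/2 ]
  [ 0  0   1  -1/3 ]
  [ 0  0   0     1 ]
R2 -> R2 + 1/3·R3
  [ 1  3  -3  -3/2 ]
  [ 0  0   1     0 ]
  [ 0  0   0     1 ]
R1 -> R1 + 3/2·R3
  [ 1  3  -3  0 ]
  [ 0  0   1  0 ]
  [ 0  0   0  1 ]
R1 -> R1 + 3·R2
  [ 1  3  0  0 ]
  [ 0  0  1  0 ]
  [ 0  0  0  1 ]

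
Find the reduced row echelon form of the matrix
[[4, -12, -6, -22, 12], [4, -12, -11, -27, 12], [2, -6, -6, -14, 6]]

[[1, -3, 0, -4, 3], [0, 0, 1, 1, 0], [0, 0, 0, 0, 0]]

R1 ← 1/4·R1
  [ 1   -3  -3/2  -11/2   3 ]
  [ 4  -12   -11    -27  12 ]
  [ 2   -6    -6    -14   6 ]
R2 ← R2 − 4·R1
  [ 1  -3  -3/2  -11/2  3 ]
  [ 0   0    -5     -5  0 ]
  [ 2  -6    -6    -14  6 ]
R3 ← R3 − 2·R1
  [ 1  -3  -3/2  -11/2  3 ]
  [ 0   0    -5     -5  0 ]
  [ 0   0    -3     -3  0 ]
R2 ← -1/5·R2
  [ 1  -3  -3/2  -11/2  3 ]
  [ 0   0     1      1  0 ]
  [ 0   0    -3     -3  0 ]
R3 ← R3 + 3·R2
  [ 1  -3  -3/2  -11/2  3 ]
  [ 0   0     1      1  0 ]
  [ 0   0     0      0  0 ]
R1 ← R1 + 3/2·R2
  [ 1  -3  0  -4  3 ]
  [ 0   0  1   1  0 ]
  [ 0   0  0   0  0 ]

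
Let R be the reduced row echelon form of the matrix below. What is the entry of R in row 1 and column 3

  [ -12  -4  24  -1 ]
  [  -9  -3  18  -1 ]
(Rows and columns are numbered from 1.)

R1 ← -1/12·R1
  [  1  1/3  -2  1/12 ]
  [ -9   -3  18    -1 ]
R2 ← R2 + 9·R1
  [ 1  1/3  -2  1/12 ]
  [ 0    0   0  -1/4 ]
R2 ← -4·R2
  [ 1  1/3  -2  1/12 ]
  [ 0    0   0     1 ]
R1 ← R1 − 1/12·R2
  [ 1  1/3  -2  0 ]
  [ 0    0   0  1 ]

-2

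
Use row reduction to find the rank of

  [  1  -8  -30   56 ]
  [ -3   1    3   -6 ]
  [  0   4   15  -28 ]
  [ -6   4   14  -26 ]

rank = 4

ρ2 := ρ2 + 3·ρ1
  [  1   -8  -30   56 ]
  [  0  -23  -87  162 ]
  [  0    4   15  -28 ]
  [ -6    4   14  -26 ]
ρ4 := ρ4 + 6·ρ1
  [ 1   -8   -30   56 ]
  [ 0  -23   -87  162 ]
  [ 0    4    15  -28 ]
  [ 0  -44  -166  310 ]
ρ2 := -1/23·ρ2
  [ 1   -8    -30       56 ]
  [ 0    1  87/23  -162/23 ]
  [ 0    4     15      -28 ]
  [ 0  -44   -166      310 ]
ρ3 := ρ3 − 4·ρ2
  [ 1   -8    -30       56 ]
  [ 0    1  87/23  -162/23 ]
  [ 0    0  -3/23     4/23 ]
  [ 0  -44   -166      310 ]
ρ4 := ρ4 + 44·ρ2
  [ 1  -8    -30       56 ]
  [ 0   1  87/23  -162/23 ]
  [ 0   0  -3/23     4/23 ]
  [ 0   0  10/23     2/23 ]
ρ3 := -23/3·ρ3
  [ 1  -8    -30       56 ]
  [ 0   1  87/23  -162/23 ]
  [ 0   0      1     -4/3 ]
  [ 0   0  10/23     2/23 ]
ρ4 := ρ4 − 10/23·ρ3
  [ 1  -8    -30       56 ]
  [ 0   1  87/23  -162/23 ]
  [ 0   0      1     -4/3 ]
  [ 0   0      0      2/3 ]
ρ4 := 3/2·ρ4
  [ 1  -8    -30       56 ]
  [ 0   1  87/23  -162/23 ]
  [ 0   0      1     -4/3 ]
  [ 0   0      0        1 ]
ρ3 := ρ3 + 4/3·ρ4
  [ 1  -8    -30       56 ]
  [ 0   1  87/23  -162/23 ]
  [ 0   0      1        0 ]
  [ 0   0      0        1 ]
ρ2 := ρ2 + 162/23·ρ4
  [ 1  -8    -30  56 ]
  [ 0   1  87/23   0 ]
  [ 0   0      1   0 ]
  [ 0   0      0   1 ]
ρ1 := ρ1 − 56·ρ4
  [ 1  -8    -30  0 ]
  [ 0   1  87/23  0 ]
  [ 0   0      1  0 ]
  [ 0   0      0  1 ]
ρ2 := ρ2 − 87/23·ρ3
  [ 1  -8  -30  0 ]
  [ 0   1    0  0 ]
  [ 0   0    1  0 ]
  [ 0   0    0  1 ]
ρ1 := ρ1 + 30·ρ3
  [ 1  -8  0  0 ]
  [ 0   1  0  0 ]
  [ 0   0  1  0 ]
  [ 0   0  0  1 ]
ρ1 := ρ1 + 8·ρ2
  [ 1  0  0  0 ]
  [ 0  1  0  0 ]
  [ 0  0  1  0 ]
  [ 0  0  0  1 ]
The reduced form has 4 nonzero rows.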